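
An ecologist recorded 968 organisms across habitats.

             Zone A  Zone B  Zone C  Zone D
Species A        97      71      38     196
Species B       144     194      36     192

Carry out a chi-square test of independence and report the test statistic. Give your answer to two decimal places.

Row totals: 402, 566. Column totals: 241, 265, 74, 388. Grand total N = 968.
Expected counts (row total × column total / N):
  Species A, Zone A: 402×241/968 = 100.085
  Species A, Zone B: 402×265/968 = 110.052
  Species A, Zone C: 402×74/968 = 30.731
  Species A, Zone D: 402×388/968 = 161.132
  Species B, Zone A: 566×241/968 = 140.915
  Species B, Zone B: 566×265/968 = 154.948
  Species B, Zone C: 566×74/968 = 43.269
  Species B, Zone D: 566×388/968 = 226.868
Contributions (O − E)²/E:
  (97 − 100.085)²/100.085 = 0.0951
  (71 − 110.052)²/110.052 = 13.8576
  (38 − 30.731)²/30.731 = 1.7194
  (196 − 161.132)²/161.132 = 7.5452
  (144 − 140.915)²/140.915 = 0.0675
  (194 − 154.948)²/154.948 = 9.8424
  (36 − 43.269)²/43.269 = 1.2212
  (192 − 226.868)²/226.868 = 5.3590
χ² = 0.0951 + 13.8576 + 1.7194 + 7.5452 + 0.0675 + 9.8424 + 1.2212 + 5.3590 = 39.71

39.71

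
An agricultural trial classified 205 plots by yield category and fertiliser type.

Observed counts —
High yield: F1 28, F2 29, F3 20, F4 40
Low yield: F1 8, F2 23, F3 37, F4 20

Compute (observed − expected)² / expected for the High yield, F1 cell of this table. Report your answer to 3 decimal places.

Row total (High yield) = 117; column total (F1) = 36; N = 205.
Expected count E = 117 × 36 / 205 = 20.5463.
Contribution = (O − E)²/E = (28 − 20.5463)² / 20.5463 = 2.704.

2.704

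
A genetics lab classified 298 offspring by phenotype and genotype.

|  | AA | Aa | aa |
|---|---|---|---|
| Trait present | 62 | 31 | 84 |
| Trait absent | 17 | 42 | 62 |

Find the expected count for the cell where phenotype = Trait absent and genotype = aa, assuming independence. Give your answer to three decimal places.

59.282

Row total (Trait absent) = 121; column total (aa) = 146; grand total N = 298.
Expected count = (row total × column total) / N = 121 × 146 / 298 = 59.282.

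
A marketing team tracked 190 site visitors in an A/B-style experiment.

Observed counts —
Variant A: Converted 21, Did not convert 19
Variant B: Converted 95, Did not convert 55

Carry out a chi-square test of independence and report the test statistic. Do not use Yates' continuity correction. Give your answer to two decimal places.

Row totals: 40, 150. Column totals: 116, 74. Grand total N = 190.
Expected counts (row total × column total / N):
  Variant A, Converted: 40×116/190 = 24.421
  Variant A, Did not convert: 40×74/190 = 15.579
  Variant B, Converted: 150×116/190 = 91.579
  Variant B, Did not convert: 150×74/190 = 58.421
Contributions (O − E)²/E:
  (21 − 24.421)²/24.421 = 0.4792
  (19 − 15.579)²/15.579 = 0.7512
  (95 − 91.579)²/91.579 = 0.1278
  (55 − 58.421)²/58.421 = 0.2003
χ² = 0.4792 + 0.7512 + 0.1278 + 0.2003 = 1.56

1.56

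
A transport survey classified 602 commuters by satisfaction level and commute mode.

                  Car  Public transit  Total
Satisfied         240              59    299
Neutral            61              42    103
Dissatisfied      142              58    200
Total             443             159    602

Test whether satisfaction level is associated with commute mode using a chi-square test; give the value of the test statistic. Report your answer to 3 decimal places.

18.488

Grand total N = 602.
Expected counts (row total × column total / N):
  Satisfied, Car: 299×443/602 = 220.0282
  Satisfied, Public transit: 299×159/602 = 78.9718
  Neutral, Car: 103×443/602 = 75.7957
  Neutral, Public transit: 103×159/602 = 27.2043
  Dissatisfied, Car: 200×443/602 = 147.1761
  Dissatisfied, Public transit: 200×159/602 = 52.8239
Contributions (O − E)²/E:
  (240 − 220.0282)²/220.0282 = 1.8128
  (59 − 78.9718)²/78.9718 = 5.0508
  (61 − 75.7957)²/75.7957 = 2.8882
  (42 − 27.2043)²/27.2043 = 8.0470
  (142 − 147.1761)²/147.1761 = 0.1820
  (58 − 52.8239)²/52.8239 = 0.5072
χ² = 1.8128 + 5.0508 + 2.8882 + 8.0470 + 0.1820 + 0.5072 = 18.488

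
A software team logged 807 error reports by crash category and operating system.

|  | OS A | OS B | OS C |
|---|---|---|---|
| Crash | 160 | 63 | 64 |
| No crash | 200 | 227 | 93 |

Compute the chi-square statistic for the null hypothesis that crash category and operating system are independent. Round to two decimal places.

Row totals: 287, 520. Column totals: 360, 290, 157. Grand total N = 807.
Expected counts (row total × column total / N):
  Crash, OS A: 287×360/807 = 128.030
  Crash, OS B: 287×290/807 = 103.135
  Crash, OS C: 287×157/807 = 55.835
  No crash, OS A: 520×360/807 = 231.970
  No crash, OS B: 520×290/807 = 186.865
  No crash, OS C: 520×157/807 = 101.165
Contributions (O − E)²/E:
  (160 − 128.030)²/128.030 = 7.9831
  (63 − 103.135)²/103.135 = 15.6185
  (64 − 55.835)²/55.835 = 1.1940
  (200 − 231.970)²/231.970 = 4.4061
  (227 − 186.865)²/186.865 = 8.6202
  (93 − 101.165)²/101.165 = 0.6590
χ² = 7.9831 + 15.6185 + 1.1940 + 4.4061 + 8.6202 + 0.6590 = 38.48

38.48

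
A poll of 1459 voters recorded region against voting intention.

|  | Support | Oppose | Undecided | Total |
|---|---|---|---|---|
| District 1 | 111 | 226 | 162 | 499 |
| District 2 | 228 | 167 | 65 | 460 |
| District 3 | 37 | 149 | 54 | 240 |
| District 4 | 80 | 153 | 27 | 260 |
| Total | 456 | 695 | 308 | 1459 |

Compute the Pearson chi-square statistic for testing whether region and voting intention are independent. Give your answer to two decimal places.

167.42

Grand total N = 1459.
Expected counts (row total × column total / N):
  District 1, Support: 499×456/1459 = 155.9589
  District 1, Oppose: 499×695/1459 = 237.7005
  District 1, Undecided: 499×308/1459 = 105.3406
  District 2, Support: 460×456/1459 = 143.7697
  District 2, Oppose: 460×695/1459 = 219.1227
  District 2, Undecided: 460×308/1459 = 97.1076
  District 3, Support: 240×456/1459 = 75.0103
  District 3, Oppose: 240×695/1459 = 114.3249
  District 3, Undecided: 240×308/1459 = 50.6648
  District 4, Support: 260×456/1459 = 81.2611
  District 4, Oppose: 260×695/1459 = 123.8520
  District 4, Undecided: 260×308/1459 = 54.8869
Contributions (O − E)²/E:
  (111 − 155.9589)²/155.9589 = 12.9605
  (226 − 237.7005)²/237.7005 = 0.5759
  (162 − 105.3406)²/105.3406 = 30.4753
  (228 − 143.7697)²/143.7697 = 49.3480
  (167 − 219.1227)²/219.1227 = 12.3984
  (65 − 97.1076)²/97.1076 = 10.6160
  (37 − 75.0103)²/75.0103 = 19.2611
  (149 − 114.3249)²/114.3249 = 10.5171
  (54 − 50.6648)²/50.6648 = 0.2196
  (80 − 81.2611)²/81.2611 = 0.0196
  (153 − 123.8520)²/123.8520 = 6.8598
  (27 − 54.8869)²/54.8869 = 14.1688
χ² = 12.9605 + 0.5759 + 30.4753 + 49.3480 + 12.3984 + 10.6160 + 19.2611 + 10.5171 + 0.2196 + 0.0196 + 6.8598 + 14.1688 = 167.42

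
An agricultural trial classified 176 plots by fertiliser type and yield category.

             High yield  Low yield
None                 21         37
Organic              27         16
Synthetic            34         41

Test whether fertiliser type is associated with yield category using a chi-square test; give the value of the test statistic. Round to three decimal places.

7.096

Row totals: 58, 43, 75. Column totals: 82, 94. Grand total N = 176.
Expected counts (row total × column total / N):
  None, High yield: 58×82/176 = 27.0227
  None, Low yield: 58×94/176 = 30.9773
  Organic, High yield: 43×82/176 = 20.0341
  Organic, Low yield: 43×94/176 = 22.9659
  Synthetic, High yield: 75×82/176 = 34.9432
  Synthetic, Low yield: 75×94/176 = 40.0568
Contributions (O − E)²/E:
  (21 − 27.0227)²/27.0227 = 1.3423
  (37 − 30.9773)²/30.9773 = 1.1710
  (27 − 20.0341)²/20.0341 = 2.4221
  (16 − 22.9659)²/22.9659 = 2.1129
  (34 − 34.9432)²/34.9432 = 0.0255
  (41 − 40.0568)²/40.0568 = 0.0222
χ² = 1.3423 + 1.1710 + 2.4221 + 2.1129 + 0.0255 + 0.0222 = 7.096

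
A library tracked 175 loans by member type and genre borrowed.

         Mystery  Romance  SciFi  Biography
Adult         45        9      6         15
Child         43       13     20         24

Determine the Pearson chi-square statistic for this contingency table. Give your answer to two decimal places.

6.96

Row totals: 75, 100. Column totals: 88, 22, 26, 39. Grand total N = 175.
Expected counts (row total × column total / N):
  Adult, Mystery: 75×88/175 = 37.714
  Adult, Romance: 75×22/175 = 9.429
  Adult, SciFi: 75×26/175 = 11.143
  Adult, Biography: 75×39/175 = 16.714
  Child, Mystery: 100×88/175 = 50.286
  Child, Romance: 100×22/175 = 12.571
  Child, SciFi: 100×26/175 = 14.857
  Child, Biography: 100×39/175 = 22.286
Contributions (O − E)²/E:
  (45 − 37.714)²/37.714 = 1.4076
  (9 − 9.429)²/9.429 = 0.0195
  (6 − 11.143)²/11.143 = 2.3737
  (15 − 16.714)²/16.714 = 0.1758
  (43 − 50.286)²/50.286 = 1.0557
  (13 − 12.571)²/12.571 = 0.0146
  (20 − 14.857)²/14.857 = 1.7803
  (24 − 22.286)²/22.286 = 0.1318
χ² = 1.4076 + 0.0195 + 2.3737 + 0.1758 + 1.0557 + 0.0146 + 1.7803 + 0.1318 = 6.96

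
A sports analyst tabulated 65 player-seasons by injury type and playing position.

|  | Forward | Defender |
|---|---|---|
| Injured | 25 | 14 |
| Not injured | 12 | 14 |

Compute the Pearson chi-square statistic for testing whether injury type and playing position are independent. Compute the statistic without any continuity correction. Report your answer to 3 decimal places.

Row totals: 39, 26. Column totals: 37, 28. Grand total N = 65.
Expected counts (row total × column total / N):
  Injured, Forward: 39×37/65 = 22.2000
  Injured, Defender: 39×28/65 = 16.8000
  Not injured, Forward: 26×37/65 = 14.8000
  Not injured, Defender: 26×28/65 = 11.2000
Contributions (O − E)²/E:
  (25 − 22.2000)²/22.2000 = 0.3532
  (14 − 16.8000)²/16.8000 = 0.4667
  (12 − 14.8000)²/14.8000 = 0.5297
  (14 − 11.2000)²/11.2000 = 0.7000
χ² = 0.3532 + 0.4667 + 0.5297 + 0.7000 = 2.050

2.050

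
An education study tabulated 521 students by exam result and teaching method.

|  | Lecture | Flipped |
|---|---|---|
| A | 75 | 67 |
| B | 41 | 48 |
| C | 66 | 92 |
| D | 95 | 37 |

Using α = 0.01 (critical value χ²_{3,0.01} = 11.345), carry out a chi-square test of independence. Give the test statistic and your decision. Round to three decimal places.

28.790; reject H₀

Row totals: 142, 89, 158, 132. Column totals: 277, 244. Grand total N = 521.
Expected counts (row total × column total / N):
  A, Lecture: 142×277/521 = 75.4971
  A, Flipped: 142×244/521 = 66.5029
  B, Lecture: 89×277/521 = 47.3186
  B, Flipped: 89×244/521 = 41.6814
  C, Lecture: 158×277/521 = 84.0038
  C, Flipped: 158×244/521 = 73.9962
  D, Lecture: 132×277/521 = 70.1804
  D, Flipped: 132×244/521 = 61.8196
Contributions (O − E)²/E:
  (75 − 75.4971)²/75.4971 = 0.0033
  (67 − 66.5029)²/66.5029 = 0.0037
  (41 − 47.3186)²/47.3186 = 0.8437
  (48 − 41.6814)²/41.6814 = 0.9579
  (66 − 84.0038)²/84.0038 = 3.8586
  (92 − 73.9962)²/73.9962 = 4.3805
  (95 − 70.1804)²/70.1804 = 8.7776
  (37 − 61.8196)²/61.8196 = 9.9647
χ² = 0.0033 + 0.0037 + 0.8437 + 0.9579 + 3.8586 + 4.3805 + 8.7776 + 9.9647 = 28.790
df = (4−1)(2−1) = 3. Since 28.790 > 11.345, reject the null hypothesis of independence at α = 0.01.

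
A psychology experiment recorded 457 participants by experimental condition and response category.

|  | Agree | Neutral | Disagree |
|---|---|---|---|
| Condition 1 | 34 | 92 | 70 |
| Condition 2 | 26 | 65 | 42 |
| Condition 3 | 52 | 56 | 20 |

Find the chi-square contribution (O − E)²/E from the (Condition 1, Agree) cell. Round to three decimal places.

Row total (Condition 1) = 196; column total (Agree) = 112; N = 457.
Expected count E = 196 × 112 / 457 = 48.0350.
Contribution = (O − E)²/E = (34 − 48.0350)² / 48.0350 = 4.101.

4.101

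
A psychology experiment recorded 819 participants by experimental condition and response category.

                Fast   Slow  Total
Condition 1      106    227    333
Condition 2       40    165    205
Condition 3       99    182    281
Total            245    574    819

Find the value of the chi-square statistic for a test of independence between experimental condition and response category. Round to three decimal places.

Grand total N = 819.
Expected counts (row total × column total / N):
  Condition 1, Fast: 333×245/819 = 99.6154
  Condition 1, Slow: 333×574/819 = 233.3846
  Condition 2, Fast: 205×245/819 = 61.3248
  Condition 2, Slow: 205×574/819 = 143.6752
  Condition 3, Fast: 281×245/819 = 84.0598
  Condition 3, Slow: 281×574/819 = 196.9402
Contributions (O − E)²/E:
  (106 − 99.6154)²/99.6154 = 0.4092
  (227 − 233.3846)²/233.3846 = 0.1747
  (40 − 61.3248)²/61.3248 = 7.4154
  (165 − 143.6752)²/143.6752 = 3.1651
  (99 − 84.0598)²/84.0598 = 2.6554
  (182 − 196.9402)²/196.9402 = 1.1334
χ² = 0.4092 + 0.1747 + 7.4154 + 3.1651 + 2.6554 + 1.1334 = 14.953

14.953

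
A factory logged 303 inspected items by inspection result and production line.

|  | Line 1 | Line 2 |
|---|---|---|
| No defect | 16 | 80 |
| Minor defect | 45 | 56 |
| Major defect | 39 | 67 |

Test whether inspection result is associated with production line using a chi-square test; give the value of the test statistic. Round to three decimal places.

Row totals: 96, 101, 106. Column totals: 100, 203. Grand total N = 303.
Expected counts (row total × column total / N):
  No defect, Line 1: 96×100/303 = 31.68317
  No defect, Line 2: 96×203/303 = 64.31683
  Minor defect, Line 1: 101×100/303 = 33.33333
  Minor defect, Line 2: 101×203/303 = 67.66667
  Major defect, Line 1: 106×100/303 = 34.98350
  Major defect, Line 2: 106×203/303 = 71.01650
Contributions (O − E)²/E:
  (16 − 31.68317)²/31.68317 = 7.7632
  (80 − 64.31683)²/64.31683 = 3.8242
  (45 − 33.33333)²/33.33333 = 4.0833
  (56 − 67.66667)²/67.66667 = 2.0115
  (39 − 34.98350)²/34.98350 = 0.4611
  (67 − 71.01650)²/71.01650 = 0.2272
χ² = 7.7632 + 3.8242 + 4.0833 + 2.0115 + 0.4611 + 0.2272 = 18.371

18.371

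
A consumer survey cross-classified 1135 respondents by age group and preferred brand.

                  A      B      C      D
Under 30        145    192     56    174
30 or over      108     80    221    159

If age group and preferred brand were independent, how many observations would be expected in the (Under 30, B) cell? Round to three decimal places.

135.880

Row total (Under 30) = 567; column total (B) = 272; grand total N = 1135.
Expected count = (row total × column total) / N = 567 × 272 / 1135 = 135.880.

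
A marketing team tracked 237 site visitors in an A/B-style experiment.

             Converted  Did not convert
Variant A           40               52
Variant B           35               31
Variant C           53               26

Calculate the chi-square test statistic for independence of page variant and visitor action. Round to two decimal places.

Row totals: 92, 66, 79. Column totals: 128, 109. Grand total N = 237.
Expected counts (row total × column total / N):
  Variant A, Converted: 92×128/237 = 49.688
  Variant A, Did not convert: 92×109/237 = 42.312
  Variant B, Converted: 66×128/237 = 35.646
  Variant B, Did not convert: 66×109/237 = 30.354
  Variant C, Converted: 79×128/237 = 42.667
  Variant C, Did not convert: 79×109/237 = 36.333
Contributions (O − E)²/E:
  (40 − 49.688)²/49.688 = 1.8889
  (52 − 42.312)²/42.312 = 2.2182
  (35 − 35.646)²/35.646 = 0.0117
  (31 − 30.354)²/30.354 = 0.0137
  (53 − 42.667)²/42.667 = 2.5024
  (26 − 36.333)²/36.333 = 2.9387
χ² = 1.8889 + 2.2182 + 0.0117 + 0.0137 + 2.5024 + 2.9387 = 9.57

9.57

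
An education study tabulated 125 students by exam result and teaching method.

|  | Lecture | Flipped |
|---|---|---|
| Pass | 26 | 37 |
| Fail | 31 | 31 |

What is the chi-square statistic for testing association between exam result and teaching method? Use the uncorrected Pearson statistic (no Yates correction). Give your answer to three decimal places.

0.960

Row totals: 63, 62. Column totals: 57, 68. Grand total N = 125.
Expected counts (row total × column total / N):
  Pass, Lecture: 63×57/125 = 28.7280
  Pass, Flipped: 63×68/125 = 34.2720
  Fail, Lecture: 62×57/125 = 28.2720
  Fail, Flipped: 62×68/125 = 33.7280
Contributions (O − E)²/E:
  (26 − 28.7280)²/28.7280 = 0.2590
  (37 − 34.2720)²/34.2720 = 0.2171
  (31 − 28.2720)²/28.2720 = 0.2632
  (31 − 33.7280)²/33.7280 = 0.2206
χ² = 0.2590 + 0.2171 + 0.2632 + 0.2206 = 0.960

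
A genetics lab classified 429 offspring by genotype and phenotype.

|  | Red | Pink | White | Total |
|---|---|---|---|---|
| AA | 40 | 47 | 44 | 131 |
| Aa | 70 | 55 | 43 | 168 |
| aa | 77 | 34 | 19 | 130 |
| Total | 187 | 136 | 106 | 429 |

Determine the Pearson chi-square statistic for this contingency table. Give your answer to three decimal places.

Grand total N = 429.
Expected counts (row total × column total / N):
  AA, Red: 131×187/429 = 57.1026
  AA, Pink: 131×136/429 = 41.5291
  AA, White: 131×106/429 = 32.3683
  Aa, Red: 168×187/429 = 73.2308
  Aa, Pink: 168×136/429 = 53.2587
  Aa, White: 168×106/429 = 41.5105
  aa, Red: 130×187/429 = 56.6667
  aa, Pink: 130×136/429 = 41.2121
  aa, White: 130×106/429 = 32.1212
Contributions (O − E)²/E:
  (40 − 57.1026)²/57.1026 = 5.1223
  (47 − 41.5291)²/41.5291 = 0.7207
  (44 − 32.3683)²/32.3683 = 4.1799
  (70 − 73.2308)²/73.2308 = 0.1425
  (55 − 53.2587)²/53.2587 = 0.0569
  (43 − 41.5105)²/41.5105 = 0.0534
  (77 − 56.6667)²/56.6667 = 7.2961
  (34 − 41.2121)²/41.2121 = 1.2621
  (19 − 32.1212)²/32.1212 = 5.3599
χ² = 5.1223 + 0.7207 + 4.1799 + 0.1425 + 0.0569 + 0.0534 + 7.2961 + 1.2621 + 5.3599 = 24.194

24.194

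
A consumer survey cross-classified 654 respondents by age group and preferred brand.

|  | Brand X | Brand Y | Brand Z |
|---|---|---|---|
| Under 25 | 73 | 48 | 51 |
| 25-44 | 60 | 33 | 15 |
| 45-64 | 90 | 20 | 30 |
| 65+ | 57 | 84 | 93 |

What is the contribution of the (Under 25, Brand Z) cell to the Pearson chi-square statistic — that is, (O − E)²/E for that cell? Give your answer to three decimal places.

0.034

Row total (Under 25) = 172; column total (Brand Z) = 189; N = 654.
Expected count E = 172 × 189 / 654 = 49.70642.
Contribution = (O − E)²/E = (51 − 49.70642)² / 49.70642 = 0.034.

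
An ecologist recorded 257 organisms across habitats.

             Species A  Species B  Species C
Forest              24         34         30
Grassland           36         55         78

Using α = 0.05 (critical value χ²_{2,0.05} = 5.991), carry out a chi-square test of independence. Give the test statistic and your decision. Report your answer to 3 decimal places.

3.508; fail to reject H₀

Row totals: 88, 169. Column totals: 60, 89, 108. Grand total N = 257.
Expected counts (row total × column total / N):
  Forest, Species A: 88×60/257 = 20.5447
  Forest, Species B: 88×89/257 = 30.4747
  Forest, Species C: 88×108/257 = 36.9805
  Grassland, Species A: 169×60/257 = 39.4553
  Grassland, Species B: 169×89/257 = 58.5253
  Grassland, Species C: 169×108/257 = 71.0195
Contributions (O − E)²/E:
  (24 − 20.5447)²/20.5447 = 0.5811
  (34 − 30.4747)²/30.4747 = 0.4078
  (30 − 36.9805)²/36.9805 = 1.3177
  (36 − 39.4553)²/39.4553 = 0.3026
  (55 − 58.5253)²/58.5253 = 0.2123
  (78 − 71.0195)²/71.0195 = 0.6861
χ² = 0.5811 + 0.4078 + 1.3177 + 0.3026 + 0.2123 + 0.6861 = 3.508
df = (2−1)(3−1) = 2. Since 3.508 < 5.991, fail to reject the null hypothesis of independence at α = 0.05.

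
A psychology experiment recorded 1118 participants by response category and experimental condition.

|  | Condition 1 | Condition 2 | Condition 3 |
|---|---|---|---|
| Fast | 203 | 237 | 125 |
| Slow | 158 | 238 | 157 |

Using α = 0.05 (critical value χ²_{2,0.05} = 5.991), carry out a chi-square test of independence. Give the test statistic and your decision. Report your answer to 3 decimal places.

Row totals: 565, 553. Column totals: 361, 475, 282. Grand total N = 1118.
Expected counts (row total × column total / N):
  Fast, Condition 1: 565×361/1118 = 182.4374
  Fast, Condition 2: 565×475/1118 = 240.0492
  Fast, Condition 3: 565×282/1118 = 142.5134
  Slow, Condition 1: 553×361/1118 = 178.5626
  Slow, Condition 2: 553×475/1118 = 234.9508
  Slow, Condition 3: 553×282/1118 = 139.4866
Contributions (O − E)²/E:
  (203 − 182.4374)²/182.4374 = 2.3176
  (237 − 240.0492)²/240.0492 = 0.0387
  (125 − 142.5134)²/142.5134 = 2.1522
  (158 − 178.5626)²/178.5626 = 2.3679
  (238 − 234.9508)²/234.9508 = 0.0396
  (157 − 139.4866)²/139.4866 = 2.1989
χ² = 2.3176 + 0.0387 + 2.1522 + 2.3679 + 0.0396 + 2.1989 = 9.115
df = (2−1)(3−1) = 2. Since 9.115 > 5.991, reject the null hypothesis of independence at α = 0.05.

9.115; reject H₀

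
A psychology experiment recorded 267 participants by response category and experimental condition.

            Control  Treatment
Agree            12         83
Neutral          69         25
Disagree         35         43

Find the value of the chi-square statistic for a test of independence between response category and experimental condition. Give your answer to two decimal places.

71.11

Row totals: 95, 94, 78. Column totals: 116, 151. Grand total N = 267.
Expected counts (row total × column total / N):
  Agree, Control: 95×116/267 = 41.273
  Agree, Treatment: 95×151/267 = 53.727
  Neutral, Control: 94×116/267 = 40.839
  Neutral, Treatment: 94×151/267 = 53.161
  Disagree, Control: 78×116/267 = 33.888
  Disagree, Treatment: 78×151/267 = 44.112
Contributions (O − E)²/E:
  (12 − 41.273)²/41.273 = 20.7620
  (83 − 53.727)²/53.727 = 15.9493
  (69 − 40.839)²/40.839 = 19.4187
  (25 − 53.161)²/53.161 = 14.9177
  (35 − 33.888)²/33.888 = 0.0365
  (43 − 44.112)²/44.112 = 0.0280
χ² = 20.7620 + 15.9493 + 19.4187 + 14.9177 + 0.0365 + 0.0280 = 71.11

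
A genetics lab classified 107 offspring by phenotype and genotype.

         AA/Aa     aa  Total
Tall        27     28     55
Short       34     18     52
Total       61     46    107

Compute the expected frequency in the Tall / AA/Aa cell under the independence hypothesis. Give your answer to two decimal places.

31.36

Row total (Tall) = 55; column total (AA/Aa) = 61; grand total N = 107.
Expected count = (row total × column total) / N = 55 × 61 / 107 = 31.36.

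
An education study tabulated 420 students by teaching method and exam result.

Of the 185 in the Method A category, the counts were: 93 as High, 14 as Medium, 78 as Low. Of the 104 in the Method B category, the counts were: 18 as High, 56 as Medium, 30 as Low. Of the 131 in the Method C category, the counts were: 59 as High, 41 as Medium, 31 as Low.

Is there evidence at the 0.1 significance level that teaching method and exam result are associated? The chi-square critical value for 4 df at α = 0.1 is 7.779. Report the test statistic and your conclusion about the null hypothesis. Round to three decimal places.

Row totals: 185, 104, 131. Column totals: 170, 111, 139. Grand total N = 420.
Expected counts (row total × column total / N):
  Method A, High: 185×170/420 = 74.8810
  Method A, Medium: 185×111/420 = 48.8929
  Method A, Low: 185×139/420 = 61.2262
  Method B, High: 104×170/420 = 42.0952
  Method B, Medium: 104×111/420 = 27.4857
  Method B, Low: 104×139/420 = 34.4190
  Method C, High: 131×170/420 = 53.0238
  Method C, Medium: 131×111/420 = 34.6214
  Method C, Low: 131×139/420 = 43.3548
Contributions (O − E)²/E:
  (93 − 74.8810)²/74.8810 = 4.3843
  (14 − 48.8929)²/48.8929 = 24.9017
  (78 − 61.2262)²/61.2262 = 4.5954
  (18 − 42.0952)²/42.0952 = 13.7920
  (56 − 27.4857)²/27.4857 = 29.5814
  (30 − 34.4190)²/34.4190 = 0.5673
  (59 − 53.0238)²/53.0238 = 0.6736
  (41 − 34.6214)²/34.6214 = 1.1752
  (31 − 43.3548)²/43.3548 = 3.5207
χ² = 4.3843 + 24.9017 + 4.5954 + 13.7920 + 29.5814 + 0.5673 + 0.6736 + 1.1752 + 3.5207 = 83.192
df = (3−1)(3−1) = 4. Since 83.192 > 7.779, reject the null hypothesis of independence at α = 0.1.

83.192; reject H₀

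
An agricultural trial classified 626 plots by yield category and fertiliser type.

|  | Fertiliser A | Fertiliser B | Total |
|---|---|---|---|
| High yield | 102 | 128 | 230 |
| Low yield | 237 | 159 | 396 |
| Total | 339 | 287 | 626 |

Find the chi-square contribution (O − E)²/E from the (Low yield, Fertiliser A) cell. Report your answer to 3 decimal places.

2.372

Row total (Low yield) = 396; column total (Fertiliser A) = 339; N = 626.
Expected count E = 396 × 339 / 626 = 214.44728.
Contribution = (O − E)²/E = (237 − 214.44728)² / 214.44728 = 2.372.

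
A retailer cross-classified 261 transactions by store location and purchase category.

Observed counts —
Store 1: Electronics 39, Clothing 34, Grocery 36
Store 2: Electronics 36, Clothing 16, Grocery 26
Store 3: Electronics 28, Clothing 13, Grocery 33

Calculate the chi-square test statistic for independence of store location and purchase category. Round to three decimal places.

7.212

Row totals: 109, 78, 74. Column totals: 103, 63, 95. Grand total N = 261.
Expected counts (row total × column total / N):
  Store 1, Electronics: 109×103/261 = 43.0153
  Store 1, Clothing: 109×63/261 = 26.3103
  Store 1, Grocery: 109×95/261 = 39.6743
  Store 2, Electronics: 78×103/261 = 30.7816
  Store 2, Clothing: 78×63/261 = 18.8276
  Store 2, Grocery: 78×95/261 = 28.3908
  Store 3, Electronics: 74×103/261 = 29.2031
  Store 3, Clothing: 74×63/261 = 17.8621
  Store 3, Grocery: 74×95/261 = 26.9349
Contributions (O − E)²/E:
  (39 − 43.0153)²/43.0153 = 0.3748
  (34 − 26.3103)²/26.3103 = 2.2475
  (36 − 39.6743)²/39.6743 = 0.3403
  (36 − 30.7816)²/30.7816 = 0.8847
  (16 − 18.8276)²/18.8276 = 0.4247
  (26 − 28.3908)²/28.3908 = 0.2013
  (28 − 29.2031)²/29.2031 = 0.0496
  (13 − 17.8621)²/17.8621 = 1.3235
  (33 − 26.9349)²/26.9349 = 1.3657
χ² = 0.3748 + 2.2475 + 0.3403 + 0.8847 + 0.4247 + 0.2013 + 0.0496 + 1.3235 + 1.3657 = 7.212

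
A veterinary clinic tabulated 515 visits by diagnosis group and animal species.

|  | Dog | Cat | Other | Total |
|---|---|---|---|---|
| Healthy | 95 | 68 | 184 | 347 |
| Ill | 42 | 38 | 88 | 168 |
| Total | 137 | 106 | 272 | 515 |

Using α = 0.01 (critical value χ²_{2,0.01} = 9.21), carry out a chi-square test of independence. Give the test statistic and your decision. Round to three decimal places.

0.752; fail to reject H₀

Grand total N = 515.
Expected counts (row total × column total / N):
  Healthy, Dog: 347×137/515 = 92.3087
  Healthy, Cat: 347×106/515 = 71.4214
  Healthy, Other: 347×272/515 = 183.2699
  Ill, Dog: 168×137/515 = 44.6913
  Ill, Cat: 168×106/515 = 34.5786
  Ill, Other: 168×272/515 = 88.7301
Contributions (O − E)²/E:
  (95 − 92.3087)²/92.3087 = 0.0785
  (68 − 71.4214)²/71.4214 = 0.1639
  (184 − 183.2699)²/183.2699 = 0.0029
  (42 − 44.6913)²/44.6913 = 0.1621
  (38 − 34.5786)²/34.5786 = 0.3385
  (88 − 88.7301)²/88.7301 = 0.0060
χ² = 0.0785 + 0.1639 + 0.0029 + 0.1621 + 0.3385 + 0.0060 = 0.752
df = (2−1)(3−1) = 2. Since 0.752 < 9.21, fail to reject the null hypothesis of independence at α = 0.01.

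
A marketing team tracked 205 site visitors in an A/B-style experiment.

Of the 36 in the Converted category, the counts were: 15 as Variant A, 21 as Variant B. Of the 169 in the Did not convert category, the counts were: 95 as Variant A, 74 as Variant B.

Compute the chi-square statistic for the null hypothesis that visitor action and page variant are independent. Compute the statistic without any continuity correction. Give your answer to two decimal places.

Row totals: 36, 169. Column totals: 110, 95. Grand total N = 205.
Expected counts (row total × column total / N):
  Converted, Variant A: 36×110/205 = 19.317
  Converted, Variant B: 36×95/205 = 16.683
  Did not convert, Variant A: 169×110/205 = 90.683
  Did not convert, Variant B: 169×95/205 = 78.317
Contributions (O − E)²/E:
  (15 − 19.317)²/19.317 = 0.9648
  (21 − 16.683)²/16.683 = 1.1171
  (95 − 90.683)²/90.683 = 0.2055
  (74 − 78.317)²/78.317 = 0.2380
χ² = 0.9648 + 1.1171 + 0.2055 + 0.2380 = 2.53

2.53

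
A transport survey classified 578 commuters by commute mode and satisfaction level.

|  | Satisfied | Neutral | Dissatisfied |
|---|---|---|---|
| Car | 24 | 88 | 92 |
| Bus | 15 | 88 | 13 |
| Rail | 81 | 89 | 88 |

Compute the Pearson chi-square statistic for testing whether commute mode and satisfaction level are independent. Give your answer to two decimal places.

81.31

Row totals: 204, 116, 258. Column totals: 120, 265, 193. Grand total N = 578.
Expected counts (row total × column total / N):
  Car, Satisfied: 204×120/578 = 42.353
  Car, Neutral: 204×265/578 = 93.529
  Car, Dissatisfied: 204×193/578 = 68.118
  Bus, Satisfied: 116×120/578 = 24.083
  Bus, Neutral: 116×265/578 = 53.183
  Bus, Dissatisfied: 116×193/578 = 38.734
  Rail, Satisfied: 258×120/578 = 53.564
  Rail, Neutral: 258×265/578 = 118.287
  Rail, Dissatisfied: 258×193/578 = 86.149
Contributions (O − E)²/E:
  (24 − 42.353)²/42.353 = 7.9530
  (88 − 93.529)²/93.529 = 0.3268
  (92 − 68.118)²/68.118 = 8.3730
  (15 − 24.083)²/24.083 = 3.4257
  (88 − 53.183)²/53.183 = 22.7934
  (13 − 38.734)²/38.734 = 17.0971
  (81 − 53.564)²/53.564 = 14.0530
  (89 − 118.287)²/118.287 = 7.2512
  (88 − 86.149)²/86.149 = 0.0398
χ² = 7.9530 + 0.3268 + 8.3730 + 3.4257 + 22.7934 + 17.0971 + 14.0530 + 7.2512 + 0.0398 = 81.31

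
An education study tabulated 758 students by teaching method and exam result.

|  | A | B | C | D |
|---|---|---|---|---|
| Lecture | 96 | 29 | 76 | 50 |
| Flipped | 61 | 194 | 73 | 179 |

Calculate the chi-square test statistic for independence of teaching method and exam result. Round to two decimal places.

131.11

Row totals: 251, 507. Column totals: 157, 223, 149, 229. Grand total N = 758.
Expected counts (row total × column total / N):
  Lecture, A: 251×157/758 = 51.988
  Lecture, B: 251×223/758 = 73.843
  Lecture, C: 251×149/758 = 49.339
  Lecture, D: 251×229/758 = 75.830
  Flipped, A: 507×157/758 = 105.012
  Flipped, B: 507×223/758 = 149.157
  Flipped, C: 507×149/758 = 99.661
  Flipped, D: 507×229/758 = 153.170
Contributions (O − E)²/E:
  (96 − 51.988)²/51.988 = 37.2597
  (29 − 73.843)²/73.843 = 27.2320
  (76 − 49.339)²/49.339 = 14.4066
  (50 − 75.830)²/75.830 = 8.7985
  (61 − 105.012)²/105.012 = 18.4460
  (194 − 149.157)²/149.157 = 13.4817
  (73 − 99.661)²/99.661 = 7.1323
  (179 − 153.170)²/153.170 = 4.3559
χ² = 37.2597 + 27.2320 + 14.4066 + 8.7985 + 18.4460 + 13.4817 + 7.1323 + 4.3559 = 131.11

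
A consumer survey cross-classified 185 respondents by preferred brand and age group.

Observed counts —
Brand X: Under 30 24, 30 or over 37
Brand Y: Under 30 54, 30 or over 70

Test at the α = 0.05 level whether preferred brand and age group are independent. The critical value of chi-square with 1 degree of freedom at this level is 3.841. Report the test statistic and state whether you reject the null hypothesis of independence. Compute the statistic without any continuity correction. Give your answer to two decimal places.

0.30; fail to reject H₀

Row totals: 61, 124. Column totals: 78, 107. Grand total N = 185.
Expected counts (row total × column total / N):
  Brand X, Under 30: 61×78/185 = 25.719
  Brand X, 30 or over: 61×107/185 = 35.281
  Brand Y, Under 30: 124×78/185 = 52.281
  Brand Y, 30 or over: 124×107/185 = 71.719
Contributions (O − E)²/E:
  (24 − 25.719)²/25.719 = 0.1149
  (37 − 35.281)²/35.281 = 0.0838
  (54 − 52.281)²/52.281 = 0.0565
  (70 − 71.719)²/71.719 = 0.0412
χ² = 0.1149 + 0.0838 + 0.0565 + 0.0412 = 0.30
df = (2−1)(2−1) = 1. Since 0.30 < 3.841, fail to reject the null hypothesis of independence at α = 0.05.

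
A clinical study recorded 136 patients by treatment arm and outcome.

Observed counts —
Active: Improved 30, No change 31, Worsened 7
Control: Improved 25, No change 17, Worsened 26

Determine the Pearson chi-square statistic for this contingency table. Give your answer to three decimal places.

Row totals: 68, 68. Column totals: 55, 48, 33. Grand total N = 136.
Expected counts (row total × column total / N):
  Active, Improved: 68×55/136 = 27.5000
  Active, No change: 68×48/136 = 24.0000
  Active, Worsened: 68×33/136 = 16.5000
  Control, Improved: 68×55/136 = 27.5000
  Control, No change: 68×48/136 = 24.0000
  Control, Worsened: 68×33/136 = 16.5000
Contributions (O − E)²/E:
  (30 − 27.5000)²/27.5000 = 0.2273
  (31 − 24.0000)²/24.0000 = 2.0417
  (7 − 16.5000)²/16.5000 = 5.4697
  (25 − 27.5000)²/27.5000 = 0.2273
  (17 − 24.0000)²/24.0000 = 2.0417
  (26 − 16.5000)²/16.5000 = 5.4697
χ² = 0.2273 + 2.0417 + 5.4697 + 0.2273 + 2.0417 + 5.4697 = 15.477

15.477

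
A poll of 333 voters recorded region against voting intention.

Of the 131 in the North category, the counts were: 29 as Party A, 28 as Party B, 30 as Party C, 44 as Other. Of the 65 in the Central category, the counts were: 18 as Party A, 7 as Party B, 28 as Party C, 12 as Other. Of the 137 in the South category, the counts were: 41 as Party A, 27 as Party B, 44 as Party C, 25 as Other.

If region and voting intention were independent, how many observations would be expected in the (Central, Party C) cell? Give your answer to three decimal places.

19.910

Row total (Central) = 65; column total (Party C) = 102; grand total N = 333.
Expected count = (row total × column total) / N = 65 × 102 / 333 = 19.910.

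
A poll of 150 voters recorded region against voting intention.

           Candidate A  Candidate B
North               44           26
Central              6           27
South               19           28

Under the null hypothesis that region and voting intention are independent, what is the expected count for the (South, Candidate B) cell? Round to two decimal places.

Row total (South) = 47; column total (Candidate B) = 81; grand total N = 150.
Expected count = (row total × column total) / N = 47 × 81 / 150 = 25.38.

25.38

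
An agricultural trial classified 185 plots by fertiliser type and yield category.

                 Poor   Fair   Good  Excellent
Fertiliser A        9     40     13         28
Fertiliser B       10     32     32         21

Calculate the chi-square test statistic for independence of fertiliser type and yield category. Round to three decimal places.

9.836

Row totals: 90, 95. Column totals: 19, 72, 45, 49. Grand total N = 185.
Expected counts (row total × column total / N):
  Fertiliser A, Poor: 90×19/185 = 9.2432
  Fertiliser A, Fair: 90×72/185 = 35.0270
  Fertiliser A, Good: 90×45/185 = 21.8919
  Fertiliser A, Excellent: 90×49/185 = 23.8378
  Fertiliser B, Poor: 95×19/185 = 9.7568
  Fertiliser B, Fair: 95×72/185 = 36.9730
  Fertiliser B, Good: 95×45/185 = 23.1081
  Fertiliser B, Excellent: 95×49/185 = 25.1622
Contributions (O − E)²/E:
  (9 − 9.2432)²/9.2432 = 0.0064
  (40 − 35.0270)²/35.0270 = 0.7060
  (13 − 21.8919)²/21.8919 = 3.6117
  (28 − 23.8378)²/23.8378 = 0.7267
  (10 − 9.7568)²/9.7568 = 0.0061
  (32 − 36.9730)²/36.9730 = 0.6689
  (32 − 23.1081)²/23.1081 = 3.4216
  (21 − 25.1622)²/25.1622 = 0.6885
χ² = 0.0064 + 0.7060 + 3.6117 + 0.7267 + 0.0061 + 0.6689 + 3.4216 + 0.6885 = 9.836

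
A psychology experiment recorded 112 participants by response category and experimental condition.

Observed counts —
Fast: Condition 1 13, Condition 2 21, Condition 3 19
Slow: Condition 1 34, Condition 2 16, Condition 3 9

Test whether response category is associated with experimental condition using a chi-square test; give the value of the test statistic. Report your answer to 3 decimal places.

13.347

Row totals: 53, 59. Column totals: 47, 37, 28. Grand total N = 112.
Expected counts (row total × column total / N):
  Fast, Condition 1: 53×47/112 = 22.2411
  Fast, Condition 2: 53×37/112 = 17.5089
  Fast, Condition 3: 53×28/112 = 13.2500
  Slow, Condition 1: 59×47/112 = 24.7589
  Slow, Condition 2: 59×37/112 = 19.4911
  Slow, Condition 3: 59×28/112 = 14.7500
Contributions (O − E)²/E:
  (13 − 22.2411)²/22.2411 = 3.8396
  (21 − 17.5089)²/17.5089 = 0.6961
  (19 − 13.2500)²/13.2500 = 2.4953
  (34 − 24.7589)²/24.7589 = 3.4492
  (16 − 19.4911)²/19.4911 = 0.6253
  (9 − 14.7500)²/14.7500 = 2.2415
χ² = 3.8396 + 0.6961 + 2.4953 + 3.4492 + 0.6253 + 2.2415 = 13.347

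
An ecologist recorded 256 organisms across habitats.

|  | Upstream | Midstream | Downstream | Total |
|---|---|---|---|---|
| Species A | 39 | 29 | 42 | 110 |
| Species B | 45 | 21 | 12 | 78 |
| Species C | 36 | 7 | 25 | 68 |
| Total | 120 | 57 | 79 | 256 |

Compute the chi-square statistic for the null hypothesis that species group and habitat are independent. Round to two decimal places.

20.24

Grand total N = 256.
Expected counts (row total × column total / N):
  Species A, Upstream: 110×120/256 = 51.562
  Species A, Midstream: 110×57/256 = 24.492
  Species A, Downstream: 110×79/256 = 33.945
  Species B, Upstream: 78×120/256 = 36.562
  Species B, Midstream: 78×57/256 = 17.367
  Species B, Downstream: 78×79/256 = 24.070
  Species C, Upstream: 68×120/256 = 31.875
  Species C, Midstream: 68×57/256 = 15.141
  Species C, Downstream: 68×79/256 = 20.984
Contributions (O − E)²/E:
  (39 − 51.562)²/51.562 = 3.0605
  (29 − 24.492)²/24.492 = 0.8297
  (42 − 33.945)²/33.945 = 1.9114
  (45 − 36.562)²/36.562 = 1.9474
  (21 − 17.367)²/17.367 = 0.7600
  (12 − 24.070)²/24.070 = 6.0526
  (36 − 31.875)²/31.875 = 0.5338
  (7 − 15.141)²/15.141 = 4.3772
  (25 − 20.984)²/20.984 = 0.7686
χ² = 3.0605 + 0.8297 + 1.9114 + 1.9474 + 0.7600 + 6.0526 + 0.5338 + 4.3772 + 0.7686 = 20.24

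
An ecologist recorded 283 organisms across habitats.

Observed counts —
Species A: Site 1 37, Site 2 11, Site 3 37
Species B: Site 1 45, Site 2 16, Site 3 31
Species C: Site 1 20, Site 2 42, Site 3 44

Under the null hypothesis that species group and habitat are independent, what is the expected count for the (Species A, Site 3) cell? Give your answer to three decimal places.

Row total (Species A) = 85; column total (Site 3) = 112; grand total N = 283.
Expected count = (row total × column total) / N = 85 × 112 / 283 = 33.640.

33.640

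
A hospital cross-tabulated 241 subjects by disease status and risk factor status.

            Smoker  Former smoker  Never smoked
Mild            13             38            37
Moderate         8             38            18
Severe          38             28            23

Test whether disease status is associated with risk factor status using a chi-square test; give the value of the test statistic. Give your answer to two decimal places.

Row totals: 88, 64, 89. Column totals: 59, 104, 78. Grand total N = 241.
Expected counts (row total × column total / N):
  Mild, Smoker: 88×59/241 = 21.544
  Mild, Former smoker: 88×104/241 = 37.975
  Mild, Never smoked: 88×78/241 = 28.481
  Moderate, Smoker: 64×59/241 = 15.668
  Moderate, Former smoker: 64×104/241 = 27.618
  Moderate, Never smoked: 64×78/241 = 20.714
  Severe, Smoker: 89×59/241 = 21.788
  Severe, Former smoker: 89×104/241 = 38.407
  Severe, Never smoked: 89×78/241 = 28.805
Contributions (O − E)²/E:
  (13 − 21.544)²/21.544 = 3.3884
  (38 − 37.975)²/37.975 = 0.0000
  (37 − 28.481)²/28.481 = 2.5481
  (8 − 15.668)²/15.668 = 3.7528
  (38 − 27.618)²/27.618 = 3.9027
  (18 − 20.714)²/20.714 = 0.3556
  (38 − 21.788)²/21.788 = 12.0630
  (28 − 38.407)²/38.407 = 2.8199
  (23 − 28.805)²/28.805 = 1.1699
χ² = 3.3884 + 0.0000 + 2.5481 + 3.7528 + 3.9027 + 0.3556 + 12.0630 + 2.8199 + 1.1699 = 30.00

30.00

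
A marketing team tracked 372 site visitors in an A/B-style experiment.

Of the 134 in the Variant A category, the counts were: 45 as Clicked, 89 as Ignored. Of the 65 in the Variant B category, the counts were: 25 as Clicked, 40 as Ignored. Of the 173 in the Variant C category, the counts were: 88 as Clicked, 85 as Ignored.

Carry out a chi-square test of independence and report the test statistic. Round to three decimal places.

Row totals: 134, 65, 173. Column totals: 158, 214. Grand total N = 372.
Expected counts (row total × column total / N):
  Variant A, Clicked: 134×158/372 = 56.9140
  Variant A, Ignored: 134×214/372 = 77.0860
  Variant B, Clicked: 65×158/372 = 27.6075
  Variant B, Ignored: 65×214/372 = 37.3925
  Variant C, Clicked: 173×158/372 = 73.4785
  Variant C, Ignored: 173×214/372 = 99.5215
Contributions (O − E)²/E:
  (45 − 56.9140)²/56.9140 = 2.4940
  (89 − 77.0860)²/77.0860 = 1.8414
  (25 − 27.6075)²/27.6075 = 0.2463
  (40 − 37.3925)²/37.3925 = 0.1818
  (88 − 73.4785)²/73.4785 = 2.8699
  (85 − 99.5215)²/99.5215 = 2.1189
χ² = 2.4940 + 1.8414 + 0.2463 + 0.1818 + 2.8699 + 2.1189 = 9.752

9.752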